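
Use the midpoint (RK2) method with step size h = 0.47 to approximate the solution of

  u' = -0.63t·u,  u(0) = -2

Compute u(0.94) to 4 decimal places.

Midpoint: k1 = f(t_n, u_n); k2 = f(t_n + h/2, u_n + (h/2)·k1); u_{n+1} = u_n + h·k2.
t=0.000000, u=-2.000000:
  k1 = f(0.000000, -2.000000) = 0.000000
  k2 = f(0.235000, -2.000000) = 0.296100
  u ← -2.000000 + 0.47·0.296100 = -1.860833
t=0.470000, u=-1.860833:
  k1 = f(0.470000, -1.860833) = 0.550993
  k2 = f(0.705000, -1.731350) = 0.768979
  u ← -1.860833 + 0.47·0.768979 = -1.499413
u(0.94) ≈ -1.4994

-1.4994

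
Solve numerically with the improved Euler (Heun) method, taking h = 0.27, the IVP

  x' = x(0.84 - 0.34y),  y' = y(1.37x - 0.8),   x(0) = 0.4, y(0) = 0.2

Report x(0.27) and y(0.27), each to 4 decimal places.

Heun on (x,y): k1 = f(t_n, state_n); k2 = f(t_n + h, state_n + h·k1); state_{n+1} = state_n + (h/2)·(k1 + k2).
0.000000: (0.400000, 0.200000)
  k1 = (0.308800, -0.050400)
  predictor → (0.483376, 0.186392)
  k2 = (0.375403, -0.025680)
  → (0.492367, 0.189729)
(x(0.27), y(0.27)) ≈ (0.4924, 0.1897)

0.4924, 0.1897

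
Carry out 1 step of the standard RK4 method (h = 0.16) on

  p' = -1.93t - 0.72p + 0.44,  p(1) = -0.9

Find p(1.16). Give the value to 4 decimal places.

RK4: k1 = f(t_n, p_n); k2 = f(t_n + h/2, p_n + (h/2)·k1); k3 = f(t_n + h/2, p_n + (h/2)·k2); k4 = f(t_n + h, p_n + h·k3); p_{n+1} = p_n + (h/6)·(k1 + 2k2 + 2k3 + k4).
t=1.000000, p=-0.900000:
  k1 = f(1.000000, -0.900000) = -0.842000
  k2 = f(1.080000, -0.967360) = -0.947901
  k3 = f(1.080000, -0.975832) = -0.941801
  k4 = f(1.160000, -1.050688) = -1.042305
  p ← -0.900000 + (0.16/6)·(k1 + 2k2 + 2k3 + k4) = -1.051032
p(1.16) ≈ -1.0510

-1.0510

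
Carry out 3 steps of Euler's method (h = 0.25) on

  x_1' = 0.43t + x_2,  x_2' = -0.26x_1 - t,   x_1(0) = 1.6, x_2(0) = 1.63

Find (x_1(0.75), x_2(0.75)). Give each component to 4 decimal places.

Euler on (x_1,x_2): x_1_{n+1} = x_1_n + h·x_1', x_2_{n+1} = x_2_n + h·x_2'.
0.000000: (1.600000, 1.630000); f=(1.630000, -0.416000) → (2.007500, 1.526000)
0.250000: (2.007500, 1.526000); f=(1.633500, -0.771950) → (2.415875, 1.333012)
0.500000: (2.415875, 1.333012); f=(1.548012, -1.128128) → (2.802878, 1.050981)
(x_1(0.75), x_2(0.75)) ≈ (2.8029, 1.0510)

2.8029, 1.0510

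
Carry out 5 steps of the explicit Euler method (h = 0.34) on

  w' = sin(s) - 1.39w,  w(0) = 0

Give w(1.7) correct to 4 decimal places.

0.5614

Euler: w_{n+1} = w_n + h·f(s_n, w_n).
s=0.000000, w=0.000000: f=0.000000 → w ← 0.000000 + 0.34·0.000000 = 0.000000
s=0.340000, w=0.000000: f=0.333487 → w ← 0.000000 + 0.34·0.333487 = 0.113386
s=0.680000, w=0.113386: f=0.471187 → w ← 0.113386 + 0.34·0.471187 = 0.273589
s=1.020000, w=0.273589: f=0.471819 → w ← 0.273589 + 0.34·0.471819 = 0.434008
s=1.360000, w=0.434008: f=0.374594 → w ← 0.434008 + 0.34·0.374594 = 0.561370
w(1.7) ≈ 0.5614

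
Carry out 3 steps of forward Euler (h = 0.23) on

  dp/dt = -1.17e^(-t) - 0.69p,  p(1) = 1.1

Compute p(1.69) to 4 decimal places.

Euler: p_{n+1} = p_n + h·f(t_n, p_n).
t=1.000000, p=1.100000: f=-1.189419 → p ← 1.100000 + 0.23·(-1.189419) = 0.826434
t=1.230000, p=0.826434: f=-0.912222 → p ← 0.826434 + 0.23·(-0.912222) = 0.616623
t=1.460000, p=0.616623: f=-0.697186 → p ← 0.616623 + 0.23·(-0.697186) = 0.456270
p(1.69) ≈ 0.4563

0.4563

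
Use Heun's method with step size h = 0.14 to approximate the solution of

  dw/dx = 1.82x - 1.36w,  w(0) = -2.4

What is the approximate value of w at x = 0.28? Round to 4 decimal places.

-1.5794

Heun: k1 = f(x_n, w_n); k2 = f(x_n + h, w_n + h·k1); w_{n+1} = w_n + (h/2)·(k1 + k2).
x=0.000000, w=-2.400000:
  k1 = f(0.000000, -2.400000) = 3.264000
  k2 = f(0.140000, -1.943040) = 2.897334
  w ← -2.400000 + (0.14/2)·(3.264000 + 2.897334) = -1.968707
x=0.140000, w=-1.968707:
  k1 = f(0.140000, -1.968707) = 2.932241
  k2 = f(0.280000, -1.558193) = 2.628742
  w ← -1.968707 + (0.14/2)·(2.932241 + 2.628742) = -1.579438
w(0.28) ≈ -1.5794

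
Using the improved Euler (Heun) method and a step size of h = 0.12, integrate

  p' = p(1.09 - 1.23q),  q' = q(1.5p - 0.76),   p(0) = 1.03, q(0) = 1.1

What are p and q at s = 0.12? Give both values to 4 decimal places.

Heun on (p,q): k1 = f(s_n, state_n); k2 = f(s_n + h, state_n + h·k1); state_{n+1} = state_n + (h/2)·(k1 + k2).
0.000000: (1.030000, 1.100000)
  k1 = (-0.270890, 0.863500)
  predictor → (0.997493, 1.203620)
  k2 = (-0.389474, 0.886153)
  → (0.990378, 1.204979)
(p(0.12), q(0.12)) ≈ (0.9904, 1.2050)

0.9904, 1.2050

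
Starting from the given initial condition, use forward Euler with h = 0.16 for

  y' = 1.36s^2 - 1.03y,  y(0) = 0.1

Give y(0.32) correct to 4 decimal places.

Euler: y_{n+1} = y_n + h·f(s_n, y_n).
s=0.000000, y=0.100000: f=-0.103000 → y ← 0.100000 + 0.16·(-0.103000) = 0.083520
s=0.160000, y=0.083520: f=-0.051210 → y ← 0.083520 + 0.16·(-0.051210) = 0.075326
y(0.32) ≈ 0.0753

0.0753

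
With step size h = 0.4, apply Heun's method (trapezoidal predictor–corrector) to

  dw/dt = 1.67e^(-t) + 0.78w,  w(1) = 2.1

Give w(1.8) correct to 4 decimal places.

Heun: k1 = f(t_n, w_n); k2 = f(t_n + h, w_n + h·k1); w_{n+1} = w_n + (h/2)·(k1 + k2).
t=1.000000, w=2.100000:
  k1 = f(1.000000, 2.100000) = 2.252359
  k2 = f(1.400000, 3.000943) = 2.752553
  w ← 2.100000 + (0.4/2)·(2.252359 + 2.752553) = 3.100982
t=1.400000, w=3.100982:
  k1 = f(1.400000, 3.100982) = 2.830583
  k2 = f(1.800000, 4.233216) = 3.577957
  w ← 3.100982 + (0.4/2)·(2.830583 + 3.577957) = 4.382690
w(1.8) ≈ 4.3827

4.3827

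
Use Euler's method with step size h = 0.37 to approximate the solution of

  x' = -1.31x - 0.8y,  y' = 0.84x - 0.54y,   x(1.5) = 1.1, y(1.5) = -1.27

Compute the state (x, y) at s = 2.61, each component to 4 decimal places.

Euler on (x,y): x_{n+1} = x_n + h·x', y_{n+1} = y_n + h·y'.
1.500000: (1.100000, -1.270000); f=(-0.425000, 1.609800) → (0.942750, -0.674374)
1.870000: (0.942750, -0.674374); f=(-0.695503, 1.156072) → (0.685414, -0.246627)
2.240000: (0.685414, -0.246627); f=(-0.700590, 0.708926) → (0.426195, 0.015675)
(x(2.61), y(2.61)) ≈ (0.4262, 0.0157)

0.4262, 0.0157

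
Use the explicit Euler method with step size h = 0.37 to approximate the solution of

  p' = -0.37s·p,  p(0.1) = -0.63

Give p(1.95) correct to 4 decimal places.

-0.3364

Euler: p_{n+1} = p_n + h·f(s_n, p_n).
s=0.100000, p=-0.630000: f=0.023310 → p ← -0.630000 + 0.37·0.023310 = -0.621375
s=0.470000, p=-0.621375: f=0.108057 → p ← -0.621375 + 0.37·0.108057 = -0.581394
s=0.840000, p=-0.581394: f=0.180697 → p ← -0.581394 + 0.37·0.180697 = -0.514536
s=1.210000, p=-0.514536: f=0.230358 → p ← -0.514536 + 0.37·0.230358 = -0.429304
s=1.580000, p=-0.429304: f=0.250971 → p ← -0.429304 + 0.37·0.250971 = -0.336444
p(1.95) ≈ -0.3364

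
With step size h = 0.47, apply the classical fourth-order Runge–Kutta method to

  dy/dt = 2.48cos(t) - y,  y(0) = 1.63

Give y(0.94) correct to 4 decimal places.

1.8846

RK4: k1 = f(t_n, y_n); k2 = f(t_n + h/2, y_n + (h/2)·k1); k3 = f(t_n + h/2, y_n + (h/2)·k2); k4 = f(t_n + h, y_n + h·k3); y_{n+1} = y_n + (h/6)·(k1 + 2k2 + 2k3 + k4).
t=0.000000, y=1.630000:
  k1 = f(0.000000, 1.630000) = 0.850000
  k2 = f(0.235000, 1.829750) = 0.582086
  k3 = f(0.235000, 1.766790) = 0.645045
  k4 = f(0.470000, 1.933171) = 0.277918
  y ← 1.630000 + (0.47/6)·(k1 + 2k2 + 2k3 + k4) = 1.910604
t=0.470000, y=1.910604:
  k1 = f(0.470000, 1.910604) = 0.300485
  k2 = f(0.705000, 1.981218) = -0.092421
  k3 = f(0.705000, 1.888885) = -0.000088
  k4 = f(0.940000, 1.910563) = -0.447888
  y ← 1.910604 + (0.47/6)·(k1 + 2k2 + 2k3 + k4) = 1.884564
y(0.94) ≈ 1.8846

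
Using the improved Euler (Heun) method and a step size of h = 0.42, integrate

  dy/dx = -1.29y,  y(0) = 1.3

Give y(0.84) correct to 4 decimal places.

0.4758

Heun: k1 = f(x_n, y_n); k2 = f(x_n + h, y_n + h·k1); y_{n+1} = y_n + (h/2)·(k1 + k2).
x=0.000000, y=1.300000:
  k1 = f(0.000000, 1.300000) = -1.677000
  k2 = f(0.420000, 0.595660) = -0.768401
  y ← 1.300000 + (0.42/2)·(-1.677000 + (-0.768401)) = 0.786466
x=0.420000, y=0.786466:
  k1 = f(0.420000, 0.786466) = -1.014541
  k2 = f(0.840000, 0.360359) = -0.464863
  y ← 0.786466 + (0.42/2)·(-1.014541 + (-0.464863)) = 0.475791
y(0.84) ≈ 0.4758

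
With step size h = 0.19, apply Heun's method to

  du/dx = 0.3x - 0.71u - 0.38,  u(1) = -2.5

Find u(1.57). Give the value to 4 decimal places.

-1.6643

Heun: k1 = f(x_n, u_n); k2 = f(x_n + h, u_n + h·k1); u_{n+1} = u_n + (h/2)·(k1 + k2).
x=1.000000, u=-2.500000:
  k1 = f(1.000000, -2.500000) = 1.695000
  k2 = f(1.190000, -2.177950) = 1.523344
  u ← -2.500000 + (0.19/2)·(1.695000 + 1.523344) = -2.194257
x=1.190000, u=-2.194257:
  k1 = f(1.190000, -2.194257) = 1.534923
  k2 = f(1.380000, -1.902622) = 1.384862
  u ← -2.194257 + (0.19/2)·(1.534923 + 1.384862) = -1.916878
x=1.380000, u=-1.916878:
  k1 = f(1.380000, -1.916878) = 1.394983
  k2 = f(1.570000, -1.651831) = 1.263800
  u ← -1.916878 + (0.19/2)·(1.394983 + 1.263800) = -1.664293
u(1.57) ≈ -1.6643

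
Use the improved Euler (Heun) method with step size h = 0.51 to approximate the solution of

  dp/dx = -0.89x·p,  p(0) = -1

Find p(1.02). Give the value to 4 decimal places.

-0.6246

Heun: k1 = f(x_n, p_n); k2 = f(x_n + h, p_n + h·k1); p_{n+1} = p_n + (h/2)·(k1 + k2).
x=0.000000, p=-1.000000:
  k1 = f(0.000000, -1.000000) = 0.000000
  k2 = f(0.510000, -1.000000) = 0.453900
  p ← -1.000000 + (0.51/2)·(0.000000 + 0.453900) = -0.884255
x=0.510000, p=-0.884255:
  k1 = f(0.510000, -0.884255) = 0.401364
  k2 = f(1.020000, -0.679560) = 0.616905
  p ← -0.884255 + (0.51/2)·(0.401364 + 0.616905) = -0.624597
p(1.02) ≈ -0.6246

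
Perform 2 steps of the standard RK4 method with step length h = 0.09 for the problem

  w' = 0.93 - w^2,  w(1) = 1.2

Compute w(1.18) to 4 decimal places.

1.1251

RK4: k1 = f(s_n, w_n); k2 = f(s_n + h/2, w_n + (h/2)·k1); k3 = f(s_n + h/2, w_n + (h/2)·k2); k4 = f(s_n + h, w_n + h·k3); w_{n+1} = w_n + (h/6)·(k1 + 2k2 + 2k3 + k4).
s=1.000000, w=1.200000:
  k1 = f(1.000000, 1.200000) = -0.510000
  k2 = f(1.045000, 1.177050) = -0.455447
  k3 = f(1.045000, 1.179505) = -0.461232
  k4 = f(1.090000, 1.158489) = -0.412097
  w ← 1.200000 + (0.09/6)·(k1 + 2k2 + 2k3 + k4) = 1.158668
s=1.090000, w=1.158668:
  k1 = f(1.090000, 1.158668) = -0.412512
  k2 = f(1.135000, 1.140105) = -0.369840
  k3 = f(1.135000, 1.142025) = -0.374222
  k4 = f(1.180000, 1.124988) = -0.335598
  w ← 1.158668 + (0.09/6)·(k1 + 2k2 + 2k3 + k4) = 1.125125
w(1.18) ≈ 1.1251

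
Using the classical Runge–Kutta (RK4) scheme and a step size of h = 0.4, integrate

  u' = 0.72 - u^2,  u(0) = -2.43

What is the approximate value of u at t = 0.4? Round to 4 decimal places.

-15.0506

RK4: k1 = f(t_n, u_n); k2 = f(t_n + h/2, u_n + (h/2)·k1); k3 = f(t_n + h/2, u_n + (h/2)·k2); k4 = f(t_n + h, u_n + h·k3); u_{n+1} = u_n + (h/6)·(k1 + 2k2 + 2k3 + k4).
t=0.000000, u=-2.430000:
  k1 = f(0.000000, -2.430000) = -5.184900
  k2 = f(0.200000, -3.466980) = -11.299950
  k3 = f(0.200000, -4.689990) = -21.276007
  k4 = f(0.400000, -10.940403) = -118.972412
  u ← -2.430000 + (0.4/6)·(k1 + 2k2 + 2k3 + k4) = -15.050615
u(0.4) ≈ -15.0506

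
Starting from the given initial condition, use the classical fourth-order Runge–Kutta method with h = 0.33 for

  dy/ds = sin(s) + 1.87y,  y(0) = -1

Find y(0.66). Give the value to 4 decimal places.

-3.1000

RK4: k1 = f(s_n, y_n); k2 = f(s_n + h/2, y_n + (h/2)·k1); k3 = f(s_n + h/2, y_n + (h/2)·k2); k4 = f(s_n + h, y_n + h·k3); y_{n+1} = y_n + (h/6)·(k1 + 2k2 + 2k3 + k4).
s=0.000000, y=-1.000000:
  k1 = f(0.000000, -1.000000) = -1.870000
  k2 = f(0.165000, -1.308550) = -2.282736
  k3 = f(0.165000, -1.376651) = -2.410086
  k4 = f(0.330000, -1.795328) = -3.033221
  y ← -1.000000 + (0.33/6)·(k1 + 2k2 + 2k3 + k4) = -1.785888
s=0.330000, y=-1.785888:
  k1 = f(0.330000, -1.785888) = -3.015567
  k2 = f(0.495000, -2.283456) = -3.795031
  k3 = f(0.495000, -2.412068) = -4.035535
  k4 = f(0.660000, -3.117614) = -5.216822
  y ← -1.785888 + (0.33/6)·(k1 + 2k2 + 2k3 + k4) = -3.100031
y(0.66) ≈ -3.1000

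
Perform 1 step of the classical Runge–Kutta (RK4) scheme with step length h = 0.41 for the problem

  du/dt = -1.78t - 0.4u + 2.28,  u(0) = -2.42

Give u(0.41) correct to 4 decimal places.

-1.3336

RK4: k1 = f(t_n, u_n); k2 = f(t_n + h/2, u_n + (h/2)·k1); k3 = f(t_n + h/2, u_n + (h/2)·k2); k4 = f(t_n + h, u_n + h·k3); u_{n+1} = u_n + (h/6)·(k1 + 2k2 + 2k3 + k4).
t=0.000000, u=-2.420000:
  k1 = f(0.000000, -2.420000) = 3.248000
  k2 = f(0.205000, -1.754160) = 2.616764
  k3 = f(0.205000, -1.883563) = 2.668525
  k4 = f(0.410000, -1.325905) = 2.080562
  u ← -2.420000 + (0.41/6)·(k1 + 2k2 + 2k3 + k4) = -1.333559
u(0.41) ≈ -1.3336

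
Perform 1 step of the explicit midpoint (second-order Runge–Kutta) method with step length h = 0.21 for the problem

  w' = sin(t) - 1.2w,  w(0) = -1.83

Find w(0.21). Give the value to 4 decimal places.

-1.4049

Midpoint: k1 = f(t_n, w_n); k2 = f(t_n + h/2, w_n + (h/2)·k1); w_{n+1} = w_n + h·k2.
t=0.000000, w=-1.830000:
  k1 = f(0.000000, -1.830000) = 2.196000
  k2 = f(0.105000, -1.599420) = 2.024111
  w ← -1.830000 + 0.21·2.024111 = -1.404937
w(0.21) ≈ -1.4049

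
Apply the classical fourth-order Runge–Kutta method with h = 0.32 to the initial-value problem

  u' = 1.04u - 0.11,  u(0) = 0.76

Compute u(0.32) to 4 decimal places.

1.0183

RK4: k1 = f(x_n, u_n); k2 = f(x_n + h/2, u_n + (h/2)·k1); k3 = f(x_n + h/2, u_n + (h/2)·k2); k4 = f(x_n + h, u_n + h·k3); u_{n+1} = u_n + (h/6)·(k1 + 2k2 + 2k3 + k4).
x=0.000000, u=0.760000:
  k1 = f(0.000000, 0.760000) = 0.680400
  k2 = f(0.160000, 0.868864) = 0.793619
  k3 = f(0.160000, 0.886979) = 0.812458
  k4 = f(0.320000, 1.019987) = 0.950786
  u ← 0.760000 + (0.32/6)·(k1 + 2k2 + 2k3 + k4) = 1.018311
u(0.32) ≈ 1.0183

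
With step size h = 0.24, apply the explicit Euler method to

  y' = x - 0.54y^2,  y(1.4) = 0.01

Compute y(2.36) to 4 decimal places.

1.4572

Euler: y_{n+1} = y_n + h·f(x_n, y_n).
x=1.400000, y=0.010000: f=1.399946 → y ← 0.010000 + 0.24·1.399946 = 0.345987
x=1.640000, y=0.345987: f=1.575358 → y ← 0.345987 + 0.24·1.575358 = 0.724073
x=1.880000, y=0.724073: f=1.596888 → y ← 0.724073 + 0.24·1.596888 = 1.107326
x=2.120000, y=1.107326: f=1.457868 → y ← 1.107326 + 0.24·1.457868 = 1.457214
y(2.36) ≈ 1.4572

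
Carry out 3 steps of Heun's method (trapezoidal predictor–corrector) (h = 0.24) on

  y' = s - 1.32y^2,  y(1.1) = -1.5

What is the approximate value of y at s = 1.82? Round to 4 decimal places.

-22.1408

Heun: k1 = f(s_n, y_n); k2 = f(s_n + h, y_n + h·k1); y_{n+1} = y_n + (h/2)·(k1 + k2).
s=1.100000, y=-1.500000:
  k1 = f(1.100000, -1.500000) = -1.870000
  k2 = f(1.340000, -1.948800) = -3.673124
  y ← -1.500000 + (0.24/2)·(-1.870000 + (-3.673124)) = -2.165175
s=1.340000, y=-2.165175:
  k1 = f(1.340000, -2.165175) = -4.848137
  k2 = f(1.580000, -3.328728) = -13.046165
  y ← -2.165175 + (0.24/2)·(-4.848137 + (-13.046165)) = -4.312491
s=1.580000, y=-4.312491:
  k1 = f(1.580000, -4.312491) = -22.968806
  k2 = f(1.820000, -9.825005) = -125.600545
  y ← -4.312491 + (0.24/2)·(-22.968806 + (-125.600545)) = -22.140813
y(1.82) ≈ -22.1408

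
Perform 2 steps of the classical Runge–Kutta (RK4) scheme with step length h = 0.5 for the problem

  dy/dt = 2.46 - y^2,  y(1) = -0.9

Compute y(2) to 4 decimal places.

RK4: k1 = f(t_n, y_n); k2 = f(t_n + h/2, y_n + (h/2)·k1); k3 = f(t_n + h/2, y_n + (h/2)·k2); k4 = f(t_n + h, y_n + h·k3); y_{n+1} = y_n + (h/6)·(k1 + 2k2 + 2k3 + k4).
t=1.000000, y=-0.900000:
  k1 = f(1.000000, -0.900000) = 1.650000
  k2 = f(1.250000, -0.487500) = 2.222344
  k3 = f(1.250000, -0.344414) = 2.341379
  k4 = f(1.500000, 0.270689) = 2.386727
  y ← -0.900000 + (0.5/6)·(k1 + 2k2 + 2k3 + k4) = 0.197014
t=1.500000, y=0.197014:
  k1 = f(1.500000, 0.197014) = 2.421185
  k2 = f(1.750000, 0.802311) = 1.816298
  k3 = f(1.750000, 0.651089) = 2.036083
  k4 = f(2.000000, 1.215056) = 0.983639
  y ← 0.197014 + (0.5/6)·(k1 + 2k2 + 2k3 + k4) = 1.122813
y(2) ≈ 1.1228

1.1228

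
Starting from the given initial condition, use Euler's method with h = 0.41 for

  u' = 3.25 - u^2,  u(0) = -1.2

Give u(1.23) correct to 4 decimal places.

Euler: u_{n+1} = u_n + h·f(x_n, u_n).
x=0.000000, u=-1.200000: f=1.810000 → u ← -1.200000 + 0.41·1.810000 = -0.457900
x=0.410000, u=-0.457900: f=3.040328 → u ← -0.457900 + 0.41·3.040328 = 0.788634
x=0.820000, u=0.788634: f=2.628056 → u ← 0.788634 + 0.41·2.628056 = 1.866137
u(1.23) ≈ 1.8661

1.8661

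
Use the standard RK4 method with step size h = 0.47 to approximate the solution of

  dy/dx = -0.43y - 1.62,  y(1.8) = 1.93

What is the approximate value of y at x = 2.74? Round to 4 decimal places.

0.0357

RK4: k1 = f(x_n, y_n); k2 = f(x_n + h/2, y_n + (h/2)·k1); k3 = f(x_n + h/2, y_n + (h/2)·k2); k4 = f(x_n + h, y_n + h·k3); y_{n+1} = y_n + (h/6)·(k1 + 2k2 + 2k3 + k4).
x=1.800000, y=1.930000:
  k1 = f(1.800000, 1.930000) = -2.449900
  k2 = f(2.035000, 1.354274) = -2.202338
  k3 = f(2.035000, 1.412451) = -2.227354
  k4 = f(2.270000, 0.883144) = -1.999752
  y ← 1.930000 + (0.47/6)·(k1 + 2k2 + 2k3 + k4) = 0.887459
x=2.270000, y=0.887459:
  k1 = f(2.270000, 0.887459) = -2.001607
  k2 = f(2.505000, 0.417081) = -1.799345
  k3 = f(2.505000, 0.464613) = -1.819784
  k4 = f(2.740000, 0.032161) = -1.633829
  y ← 0.887459 + (0.47/6)·(k1 + 2k2 + 2k3 + k4) = 0.035686
y(2.74) ≈ 0.0357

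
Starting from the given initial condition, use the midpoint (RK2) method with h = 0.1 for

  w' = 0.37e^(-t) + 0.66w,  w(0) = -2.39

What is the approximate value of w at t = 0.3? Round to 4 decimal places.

-2.8064

Midpoint: k1 = f(t_n, w_n); k2 = f(t_n + h/2, w_n + (h/2)·k1); w_{n+1} = w_n + h·k2.
t=0.000000, w=-2.390000:
  k1 = f(0.000000, -2.390000) = -1.207400
  k2 = f(0.050000, -2.450370) = -1.265289
  w ← -2.390000 + 0.1·(-1.265289) = -2.516529
t=0.100000, w=-2.516529:
  k1 = f(0.100000, -2.516529) = -1.326119
  k2 = f(0.150000, -2.582835) = -1.386209
  w ← -2.516529 + 0.1·(-1.386209) = -2.655150
t=0.200000, w=-2.655150:
  k1 = f(0.200000, -2.655150) = -1.449469
  k2 = f(0.250000, -2.727623) = -1.512075
  w ← -2.655150 + 0.1·(-1.512075) = -2.806357
w(0.3) ≈ -2.8064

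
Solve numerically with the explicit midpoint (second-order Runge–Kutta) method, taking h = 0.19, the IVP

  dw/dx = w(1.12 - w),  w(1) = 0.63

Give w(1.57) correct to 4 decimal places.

Midpoint: k1 = f(x_n, w_n); k2 = f(x_n + h/2, w_n + (h/2)·k1); w_{n+1} = w_n + h·k2.
x=1.000000, w=0.630000:
  k1 = f(1.000000, 0.630000) = 0.308700
  k2 = f(1.095000, 0.659327) = 0.303734
  w ← 0.630000 + 0.19·0.303734 = 0.687710
x=1.190000, w=0.687710:
  k1 = f(1.190000, 0.687710) = 0.297290
  k2 = f(1.285000, 0.715952) = 0.289279
  w ← 0.687710 + 0.19·0.289279 = 0.742673
x=1.380000, w=0.742673:
  k1 = f(1.380000, 0.742673) = 0.280231
  k2 = f(1.475000, 0.769294) = 0.269796
  w ← 0.742673 + 0.19·0.269796 = 0.793934
w(1.57) ≈ 0.7939

0.7939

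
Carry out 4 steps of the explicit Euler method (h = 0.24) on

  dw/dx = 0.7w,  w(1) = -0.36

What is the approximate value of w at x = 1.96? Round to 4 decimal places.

Euler: w_{n+1} = w_n + h·f(x_n, w_n).
x=1.000000, w=-0.360000: f=-0.252000 → w ← -0.360000 + 0.24·(-0.252000) = -0.420480
x=1.240000, w=-0.420480: f=-0.294336 → w ← -0.420480 + 0.24·(-0.294336) = -0.491121
x=1.480000, w=-0.491121: f=-0.343784 → w ← -0.491121 + 0.24·(-0.343784) = -0.573629
x=1.720000, w=-0.573629: f=-0.401540 → w ← -0.573629 + 0.24·(-0.401540) = -0.669999
w(1.96) ≈ -0.6700

-0.6700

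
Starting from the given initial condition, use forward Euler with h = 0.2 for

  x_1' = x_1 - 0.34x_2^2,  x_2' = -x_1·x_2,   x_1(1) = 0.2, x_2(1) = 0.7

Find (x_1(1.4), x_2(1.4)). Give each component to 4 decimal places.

Euler on (x_1,x_2): x_1_{n+1} = x_1_n + h·x_1', x_2_{n+1} = x_2_n + h·x_2'.
1.000000: (0.200000, 0.700000); f=(0.033400, -0.140000) → (0.206680, 0.672000)
1.200000: (0.206680, 0.672000); f=(0.053141, -0.138889) → (0.217308, 0.644222)
(x_1(1.4), x_2(1.4)) ≈ (0.2173, 0.6442)

0.2173, 0.6442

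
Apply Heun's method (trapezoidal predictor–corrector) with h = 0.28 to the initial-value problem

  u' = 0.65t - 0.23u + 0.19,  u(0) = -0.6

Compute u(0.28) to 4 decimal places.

Heun: k1 = f(t_n, u_n); k2 = f(t_n + h, u_n + h·k1); u_{n+1} = u_n + (h/2)·(k1 + k2).
t=0.000000, u=-0.600000:
  k1 = f(0.000000, -0.600000) = 0.328000
  k2 = f(0.280000, -0.508160) = 0.488877
  u ← -0.600000 + (0.28/2)·(0.328000 + 0.488877) = -0.485637
u(0.28) ≈ -0.4856

-0.4856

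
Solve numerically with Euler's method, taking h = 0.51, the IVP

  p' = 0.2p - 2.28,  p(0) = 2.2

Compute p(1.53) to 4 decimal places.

Euler: p_{n+1} = p_n + h·f(x_n, p_n).
x=0.000000, p=2.200000: f=-1.840000 → p ← 2.200000 + 0.51·(-1.840000) = 1.261600
x=0.510000, p=1.261600: f=-2.027680 → p ← 1.261600 + 0.51·(-2.027680) = 0.227483
x=1.020000, p=0.227483: f=-2.234503 → p ← 0.227483 + 0.51·(-2.234503) = -0.912114
p(1.53) ≈ -0.9121

-0.9121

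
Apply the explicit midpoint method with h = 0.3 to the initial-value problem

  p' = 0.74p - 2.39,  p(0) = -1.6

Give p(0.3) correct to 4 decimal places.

-2.7912

Midpoint: k1 = f(x_n, p_n); k2 = f(x_n + h/2, p_n + (h/2)·k1); p_{n+1} = p_n + h·k2.
x=0.000000, p=-1.600000:
  k1 = f(0.000000, -1.600000) = -3.574000
  k2 = f(0.150000, -2.136100) = -3.970714
  p ← -1.600000 + 0.3·(-3.970714) = -2.791214
p(0.3) ≈ -2.7912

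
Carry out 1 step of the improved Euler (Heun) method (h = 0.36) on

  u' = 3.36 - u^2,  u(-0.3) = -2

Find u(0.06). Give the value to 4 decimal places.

Heun: k1 = f(x_n, u_n); k2 = f(x_n + h, u_n + h·k1); u_{n+1} = u_n + (h/2)·(k1 + k2).
x=-0.300000, u=-2.000000:
  k1 = f(-0.300000, -2.000000) = -0.640000
  k2 = f(0.060000, -2.230400) = -1.614684
  u ← -2.000000 + (0.36/2)·(-0.640000 + (-1.614684)) = -2.405843
u(0.06) ≈ -2.4058

-2.4058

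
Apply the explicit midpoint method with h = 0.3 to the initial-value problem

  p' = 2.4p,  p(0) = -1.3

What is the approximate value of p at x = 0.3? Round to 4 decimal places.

Midpoint: k1 = f(x_n, p_n); k2 = f(x_n + h/2, p_n + (h/2)·k1); p_{n+1} = p_n + h·k2.
x=0.000000, p=-1.300000:
  k1 = f(0.000000, -1.300000) = -3.120000
  k2 = f(0.150000, -1.768000) = -4.243200
  p ← -1.300000 + 0.3·(-4.243200) = -2.572960
p(0.3) ≈ -2.5730

-2.5730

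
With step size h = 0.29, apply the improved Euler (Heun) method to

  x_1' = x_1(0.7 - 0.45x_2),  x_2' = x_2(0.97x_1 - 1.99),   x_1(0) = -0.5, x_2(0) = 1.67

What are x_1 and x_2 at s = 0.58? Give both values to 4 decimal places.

-0.6030, 0.4832

Heun on (x_1,x_2): k1 = f(s_n, state_n); k2 = f(s_n + h, state_n + h·k1); state_{n+1} = state_n + (h/2)·(k1 + k2).
0.000000: (-0.500000, 1.670000)
  k1 = (0.025750, -4.133250)
  predictor → (-0.492532, 0.471357)
  k2 = (-0.240301, -1.163196)
  → (-0.531110, 0.902015)
0.290000: (-0.531110, 0.902015)
  k1 = (-0.156196, -2.259708)
  predictor → (-0.576407, 0.246700)
  k2 = (-0.339495, -0.628867)
  → (-0.602985, 0.483172)
(x_1(0.58), x_2(0.58)) ≈ (-0.6030, 0.4832)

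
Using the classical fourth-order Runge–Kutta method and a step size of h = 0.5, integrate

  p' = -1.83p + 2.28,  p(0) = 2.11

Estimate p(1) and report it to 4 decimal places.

1.3877

RK4: k1 = f(x_n, p_n); k2 = f(x_n + h/2, p_n + (h/2)·k1); k3 = f(x_n + h/2, p_n + (h/2)·k2); k4 = f(x_n + h, p_n + h·k3); p_{n+1} = p_n + (h/6)·(k1 + 2k2 + 2k3 + k4).
x=0.000000, p=2.110000:
  k1 = f(0.000000, 2.110000) = -1.581300
  k2 = f(0.250000, 1.714675) = -0.857855
  k3 = f(0.250000, 1.895536) = -1.188831
  k4 = f(0.500000, 1.515584) = -0.493519
  p ← 2.110000 + (0.5/6)·(k1 + 2k2 + 2k3 + k4) = 1.595984
x=0.500000, p=1.595984:
  k1 = f(0.500000, 1.595984) = -0.640651
  k2 = f(0.750000, 1.435821) = -0.347553
  k3 = f(0.750000, 1.509096) = -0.481645
  k4 = f(1.000000, 1.355161) = -0.199945
  p ← 1.595984 + (0.5/6)·(k1 + 2k2 + 2k3 + k4) = 1.387735
p(1) ≈ 1.3877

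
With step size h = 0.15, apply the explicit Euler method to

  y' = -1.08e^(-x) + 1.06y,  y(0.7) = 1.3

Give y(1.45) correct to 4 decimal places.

Euler: y_{n+1} = y_n + h·f(x_n, y_n).
x=0.700000, y=1.300000: f=0.841688 → y ← 1.300000 + 0.15·0.841688 = 1.426253
x=0.850000, y=1.426253: f=1.050220 → y ← 1.426253 + 0.15·1.050220 = 1.583786
x=1.000000, y=1.583786: f=1.281504 → y ← 1.583786 + 0.15·1.281504 = 1.776012
x=1.150000, y=1.776012: f=1.540605 → y ← 1.776012 + 0.15·1.540605 = 2.007102
x=1.300000, y=2.007102: f=1.833194 → y ← 2.007102 + 0.15·1.833194 = 2.282082
y(1.45) ≈ 2.2821

2.2821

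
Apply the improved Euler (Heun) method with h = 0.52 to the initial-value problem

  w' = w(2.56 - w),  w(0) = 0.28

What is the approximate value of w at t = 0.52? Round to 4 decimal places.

Heun: k1 = f(t_n, w_n); k2 = f(t_n + h, w_n + h·k1); w_{n+1} = w_n + (h/2)·(k1 + k2).
t=0.000000, w=0.280000:
  k1 = f(0.000000, 0.280000) = 0.638400
  k2 = f(0.520000, 0.611968) = 1.192133
  w ← 0.280000 + (0.52/2)·(0.638400 + 1.192133) = 0.755939
w(0.52) ≈ 0.7559

0.7559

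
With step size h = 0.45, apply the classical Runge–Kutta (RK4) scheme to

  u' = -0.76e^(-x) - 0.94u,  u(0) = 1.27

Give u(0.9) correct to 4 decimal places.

RK4: k1 = f(x_n, u_n); k2 = f(x_n + h/2, u_n + (h/2)·k1); k3 = f(x_n + h/2, u_n + (h/2)·k2); k4 = f(x_n + h, u_n + h·k3); u_{n+1} = u_n + (h/6)·(k1 + 2k2 + 2k3 + k4).
x=0.000000, u=1.270000:
  k1 = f(0.000000, 1.270000) = -1.953800
  k2 = f(0.225000, 0.830395) = -1.387444
  k3 = f(0.225000, 0.957825) = -1.507228
  k4 = f(0.450000, 0.591747) = -1.040840
  u ← 1.270000 + (0.45/6)·(k1 + 2k2 + 2k3 + k4) = 0.611201
x=0.450000, u=0.611201:
  k1 = f(0.450000, 0.611201) = -1.059127
  k2 = f(0.675000, 0.372898) = -0.737483
  k3 = f(0.675000, 0.445268) = -0.805510
  k4 = f(0.900000, 0.248722) = -0.542791
  u ← 0.611201 + (0.45/6)·(k1 + 2k2 + 2k3 + k4) = 0.259608
u(0.9) ≈ 0.2596

0.2596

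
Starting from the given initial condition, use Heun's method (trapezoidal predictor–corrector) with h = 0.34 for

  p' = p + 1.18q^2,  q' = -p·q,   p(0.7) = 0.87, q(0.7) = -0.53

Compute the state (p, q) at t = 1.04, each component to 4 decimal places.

1.3195, -0.3705

Heun on (p,q): k1 = f(t_n, state_n); k2 = f(t_n + h, state_n + h·k1); state_{n+1} = state_n + (h/2)·(k1 + k2).
0.700000: (0.870000, -0.530000)
  k1 = (1.201462, 0.461100)
  predictor → (1.278497, -0.373226)
  k2 = (1.442868, 0.477168)
  → (1.319536, -0.370494)
(p(1.04), q(1.04)) ≈ (1.3195, -0.3705)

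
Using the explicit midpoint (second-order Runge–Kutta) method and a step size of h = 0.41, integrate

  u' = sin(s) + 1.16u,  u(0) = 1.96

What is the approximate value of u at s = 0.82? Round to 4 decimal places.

Midpoint: k1 = f(s_n, u_n); k2 = f(s_n + h/2, u_n + (h/2)·k1); u_{n+1} = u_n + h·k2.
s=0.000000, u=1.960000:
  k1 = f(0.000000, 1.960000) = 2.273600
  k2 = f(0.205000, 2.426088) = 3.017829
  u ← 1.960000 + 0.41·3.017829 = 3.197310
s=0.410000, u=3.197310:
  k1 = f(0.410000, 3.197310) = 4.107489
  k2 = f(0.615000, 4.039345) = 5.262599
  u ← 3.197310 + 0.41·5.262599 = 5.354976
u(0.82) ≈ 5.3550

5.3550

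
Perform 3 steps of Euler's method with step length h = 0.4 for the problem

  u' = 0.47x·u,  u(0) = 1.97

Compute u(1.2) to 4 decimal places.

Euler: u_{n+1} = u_n + h·f(x_n, u_n).
x=0.000000, u=1.970000: f=0.000000 → u ← 1.970000 + 0.4·0.000000 = 1.970000
x=0.400000, u=1.970000: f=0.370360 → u ← 1.970000 + 0.4·0.370360 = 2.118144
x=0.800000, u=2.118144: f=0.796422 → u ← 2.118144 + 0.4·0.796422 = 2.436713
u(1.2) ≈ 2.4367

2.4367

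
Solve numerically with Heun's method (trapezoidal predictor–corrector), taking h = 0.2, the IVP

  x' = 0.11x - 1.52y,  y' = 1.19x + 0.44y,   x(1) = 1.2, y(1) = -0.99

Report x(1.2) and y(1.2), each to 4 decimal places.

Heun on (x,y): k1 = f(s_n, state_n); k2 = f(s_n + h, state_n + h·k1); state_{n+1} = state_n + (h/2)·(k1 + k2).
1.000000: (1.200000, -0.990000)
  k1 = (1.636800, 0.992400)
  predictor → (1.527360, -0.791520)
  k2 = (1.371120, 1.469290)
  → (1.500792, -0.743831)
(x(1.2), y(1.2)) ≈ (1.5008, -0.7438)

1.5008, -0.7438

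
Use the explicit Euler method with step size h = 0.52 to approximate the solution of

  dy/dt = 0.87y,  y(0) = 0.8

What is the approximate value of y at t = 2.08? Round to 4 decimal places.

3.5599

Euler: y_{n+1} = y_n + h·f(t_n, y_n).
t=0.000000, y=0.800000: f=0.696000 → y ← 0.800000 + 0.52·0.696000 = 1.161920
t=0.520000, y=1.161920: f=1.010870 → y ← 1.161920 + 0.52·1.010870 = 1.687573
t=1.040000, y=1.687573: f=1.468188 → y ← 1.687573 + 0.52·1.468188 = 2.451030
t=1.560000, y=2.451030: f=2.132396 → y ← 2.451030 + 0.52·2.132396 = 3.559877
y(2.08) ≈ 3.5599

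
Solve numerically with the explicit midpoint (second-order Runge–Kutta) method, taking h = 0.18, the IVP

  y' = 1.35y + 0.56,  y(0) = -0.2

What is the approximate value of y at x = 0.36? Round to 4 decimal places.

Midpoint: k1 = f(x_n, y_n); k2 = f(x_n + h/2, y_n + (h/2)·k1); y_{n+1} = y_n + h·k2.
x=0.000000, y=-0.200000:
  k1 = f(0.000000, -0.200000) = 0.290000
  k2 = f(0.090000, -0.173900) = 0.325235
  y ← -0.200000 + 0.18·0.325235 = -0.141458
x=0.180000, y=-0.141458:
  k1 = f(0.180000, -0.141458) = 0.369032
  k2 = f(0.270000, -0.108245) = 0.413870
  y ← -0.141458 + 0.18·0.413870 = -0.066961
y(0.36) ≈ -0.0670

-0.0670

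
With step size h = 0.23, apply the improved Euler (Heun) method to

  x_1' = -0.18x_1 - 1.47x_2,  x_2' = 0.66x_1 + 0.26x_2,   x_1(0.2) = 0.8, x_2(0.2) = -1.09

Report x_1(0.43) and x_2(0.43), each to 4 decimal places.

1.1190, -1.0066

Heun on (x_1,x_2): k1 = f(t_n, state_n); k2 = f(t_n + h, state_n + h·k1); state_{n+1} = state_n + (h/2)·(k1 + k2).
0.200000: (0.800000, -1.090000)
  k1 = (1.458300, 0.244600)
  predictor → (1.135409, -1.033742)
  k2 = (1.315227, 0.480597)
  → (1.118956, -1.006602)
(x_1(0.43), x_2(0.43)) ≈ (1.1190, -1.0066)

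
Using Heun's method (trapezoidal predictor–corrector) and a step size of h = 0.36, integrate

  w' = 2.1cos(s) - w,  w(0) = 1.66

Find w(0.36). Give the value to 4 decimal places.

Heun: k1 = f(s_n, w_n); k2 = f(s_n + h, w_n + h·k1); w_{n+1} = w_n + (h/2)·(k1 + k2).
s=0.000000, w=1.660000:
  k1 = f(0.000000, 1.660000) = 0.440000
  k2 = f(0.360000, 1.818400) = 0.146983
  w ← 1.660000 + (0.36/2)·(0.440000 + 0.146983) = 1.765657
w(0.36) ≈ 1.7657

1.7657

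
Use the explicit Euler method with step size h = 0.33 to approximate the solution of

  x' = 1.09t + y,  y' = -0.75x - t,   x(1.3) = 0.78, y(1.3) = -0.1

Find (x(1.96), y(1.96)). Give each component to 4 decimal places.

1.5626, -1.5606

Euler on (x,y): x_{n+1} = x_n + h·x', y_{n+1} = y_n + h·y'.
1.300000: (0.780000, -0.100000); f=(1.317000, -1.885000) → (1.214610, -0.722050)
1.630000: (1.214610, -0.722050); f=(1.054650, -2.540957) → (1.562644, -1.560566)
(x(1.96), y(1.96)) ≈ (1.5626, -1.5606)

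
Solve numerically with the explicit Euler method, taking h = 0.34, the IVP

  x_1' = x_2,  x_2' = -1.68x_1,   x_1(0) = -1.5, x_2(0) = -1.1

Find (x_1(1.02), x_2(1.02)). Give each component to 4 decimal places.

-1.6754, 1.9449

Euler on (x_1,x_2): x_1_{n+1} = x_1_n + h·x_1', x_2_{n+1} = x_2_n + h·x_2'.
0.000000: (-1.500000, -1.100000); f=(-1.100000, 2.520000) → (-1.874000, -0.243200)
0.340000: (-1.874000, -0.243200); f=(-0.243200, 3.148320) → (-1.956688, 0.827229)
0.680000: (-1.956688, 0.827229); f=(0.827229, 3.287236) → (-1.675430, 1.944889)
(x_1(1.02), x_2(1.02)) ≈ (-1.6754, 1.9449)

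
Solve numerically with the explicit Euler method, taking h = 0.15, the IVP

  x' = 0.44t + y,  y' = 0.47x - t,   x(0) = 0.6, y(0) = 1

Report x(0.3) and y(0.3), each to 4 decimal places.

0.9162, 1.0727

Euler on (x,y): x_{n+1} = x_n + h·x', y_{n+1} = y_n + h·y'.
0.000000: (0.600000, 1.000000); f=(1.000000, 0.282000) → (0.750000, 1.042300)
0.150000: (0.750000, 1.042300); f=(1.108300, 0.202500) → (0.916245, 1.072675)
(x(0.3), y(0.3)) ≈ (0.9162, 1.0727)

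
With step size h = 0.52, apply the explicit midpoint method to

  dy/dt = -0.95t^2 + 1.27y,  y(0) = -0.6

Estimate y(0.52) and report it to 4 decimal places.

Midpoint: k1 = f(t_n, y_n); k2 = f(t_n + h/2, y_n + (h/2)·k1); y_{n+1} = y_n + h·k2.
t=0.000000, y=-0.600000:
  k1 = f(0.000000, -0.600000) = -0.762000
  k2 = f(0.260000, -0.798120) = -1.077832
  y ← -0.600000 + 0.52·(-1.077832) = -1.160473
y(0.52) ≈ -1.1605

-1.1605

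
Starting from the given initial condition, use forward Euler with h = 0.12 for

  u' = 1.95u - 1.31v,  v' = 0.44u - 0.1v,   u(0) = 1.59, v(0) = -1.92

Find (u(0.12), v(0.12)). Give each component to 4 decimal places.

Euler on (u,v): u_{n+1} = u_n + h·u', v_{n+1} = v_n + h·v'.
0.000000: (1.590000, -1.920000); f=(5.615700, 0.891600) → (2.263884, -1.813008)
(u(0.12), v(0.12)) ≈ (2.2639, -1.8130)

2.2639, -1.8130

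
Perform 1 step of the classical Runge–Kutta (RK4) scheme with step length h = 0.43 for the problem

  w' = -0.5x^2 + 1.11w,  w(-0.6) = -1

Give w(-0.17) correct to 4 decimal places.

RK4: k1 = f(x_n, w_n); k2 = f(x_n + h/2, w_n + (h/2)·k1); k3 = f(x_n + h/2, w_n + (h/2)·k2); k4 = f(x_n + h, w_n + h·k3); w_{n+1} = w_n + (h/6)·(k1 + 2k2 + 2k3 + k4).
x=-0.600000, w=-1.000000:
  k1 = f(-0.600000, -1.000000) = -1.290000
  k2 = f(-0.385000, -1.277350) = -1.491971
  k3 = f(-0.385000, -1.320774) = -1.540171
  k4 = f(-0.170000, -1.662274) = -1.859574
  w ← -1.000000 + (0.43/6)·(k1 + 2k2 + 2k3 + k4) = -1.660327
w(-0.17) ≈ -1.6603

-1.6603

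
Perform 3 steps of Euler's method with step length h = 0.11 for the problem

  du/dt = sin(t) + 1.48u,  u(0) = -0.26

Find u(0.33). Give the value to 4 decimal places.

Euler: u_{n+1} = u_n + h·f(t_n, u_n).
t=0.000000, u=-0.260000: f=-0.384800 → u ← -0.260000 + 0.11·(-0.384800) = -0.302328
t=0.110000, u=-0.302328: f=-0.337667 → u ← -0.302328 + 0.11·(-0.337667) = -0.339471
t=0.220000, u=-0.339471: f=-0.284188 → u ← -0.339471 + 0.11·(-0.284188) = -0.370732
u(0.33) ≈ -0.3707

-0.3707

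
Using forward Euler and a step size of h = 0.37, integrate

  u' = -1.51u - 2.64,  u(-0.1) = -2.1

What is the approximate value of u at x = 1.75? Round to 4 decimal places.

Euler: u_{n+1} = u_n + h·f(x_n, u_n).
x=-0.100000, u=-2.100000: f=0.531000 → u ← -2.100000 + 0.37·0.531000 = -1.903530
x=0.270000, u=-1.903530: f=0.234330 → u ← -1.903530 + 0.37·0.234330 = -1.816828
x=0.640000, u=-1.816828: f=0.103410 → u ← -1.816828 + 0.37·0.103410 = -1.778566
x=1.010000, u=-1.778566: f=0.045635 → u ← -1.778566 + 0.37·0.045635 = -1.761681
x=1.380000, u=-1.761681: f=0.020139 → u ← -1.761681 + 0.37·0.020139 = -1.754230
u(1.75) ≈ -1.7542

-1.7542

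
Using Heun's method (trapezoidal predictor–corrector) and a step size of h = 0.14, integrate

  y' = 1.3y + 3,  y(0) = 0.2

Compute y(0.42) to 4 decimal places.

Heun: k1 = f(t_n, y_n); k2 = f(t_n + h, y_n + h·k1); y_{n+1} = y_n + (h/2)·(k1 + k2).
t=0.000000, y=0.200000:
  k1 = f(0.000000, 0.200000) = 3.260000
  k2 = f(0.140000, 0.656400) = 3.853320
  y ← 0.200000 + (0.14/2)·(3.260000 + 3.853320) = 0.697932
t=0.140000, y=0.697932:
  k1 = f(0.140000, 0.697932) = 3.907312
  k2 = f(0.280000, 1.244956) = 4.618443
  y ← 0.697932 + (0.14/2)·(3.907312 + 4.618443) = 1.294735
t=0.280000, y=1.294735:
  k1 = f(0.280000, 1.294735) = 4.683156
  k2 = f(0.420000, 1.950377) = 5.535490
  y ← 1.294735 + (0.14/2)·(4.683156 + 5.535490) = 2.010040
y(0.42) ≈ 2.0100

2.0100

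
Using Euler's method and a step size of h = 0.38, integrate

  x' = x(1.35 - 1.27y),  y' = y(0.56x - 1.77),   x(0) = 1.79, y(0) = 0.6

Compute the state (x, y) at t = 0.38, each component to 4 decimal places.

2.1900, 0.4250

Euler on (x,y): x_{n+1} = x_n + h·x', y_{n+1} = y_n + h·y'.
0.000000: (1.790000, 0.600000); f=(1.052520, -0.460560) → (2.189958, 0.424987)
(x(0.38), y(0.38)) ≈ (2.1900, 0.4250)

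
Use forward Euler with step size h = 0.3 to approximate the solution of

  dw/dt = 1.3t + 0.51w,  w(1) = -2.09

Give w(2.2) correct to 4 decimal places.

-0.9614

Euler: w_{n+1} = w_n + h·f(t_n, w_n).
t=1.000000, w=-2.090000: f=0.234100 → w ← -2.090000 + 0.3·0.234100 = -2.019770
t=1.300000, w=-2.019770: f=0.659917 → w ← -2.019770 + 0.3·0.659917 = -1.821795
t=1.600000, w=-1.821795: f=1.150885 → w ← -1.821795 + 0.3·1.150885 = -1.476529
t=1.900000, w=-1.476529: f=1.716970 → w ← -1.476529 + 0.3·1.716970 = -0.961438
w(2.2) ≈ -0.9614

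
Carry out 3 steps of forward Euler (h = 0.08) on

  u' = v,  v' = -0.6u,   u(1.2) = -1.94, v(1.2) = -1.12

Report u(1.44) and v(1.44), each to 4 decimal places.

-2.1861, -0.8281

Euler on (u,v): u_{n+1} = u_n + h·u', v_{n+1} = v_n + h·v'.
1.200000: (-1.940000, -1.120000); f=(-1.120000, 1.164000) → (-2.029600, -1.026880)
1.280000: (-2.029600, -1.026880); f=(-1.026880, 1.217760) → (-2.111750, -0.929459)
1.360000: (-2.111750, -0.929459); f=(-0.929459, 1.267050) → (-2.186107, -0.828095)
(u(1.44), v(1.44)) ≈ (-2.1861, -0.8281)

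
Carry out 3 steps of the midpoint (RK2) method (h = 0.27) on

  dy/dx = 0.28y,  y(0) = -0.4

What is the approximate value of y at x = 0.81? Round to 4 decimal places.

Midpoint: k1 = f(x_n, y_n); k2 = f(x_n + h/2, y_n + (h/2)·k1); y_{n+1} = y_n + h·k2.
x=0.000000, y=-0.400000:
  k1 = f(0.000000, -0.400000) = -0.112000
  k2 = f(0.135000, -0.415120) = -0.116234
  y ← -0.400000 + 0.27·(-0.116234) = -0.431383
x=0.270000, y=-0.431383:
  k1 = f(0.270000, -0.431383) = -0.120787
  k2 = f(0.405000, -0.447689) = -0.125353
  y ← -0.431383 + 0.27·(-0.125353) = -0.465228
x=0.540000, y=-0.465228:
  k1 = f(0.540000, -0.465228) = -0.130264
  k2 = f(0.675000, -0.482814) = -0.135188
  y ← -0.465228 + 0.27·(-0.135188) = -0.501729
y(0.81) ≈ -0.5017

-0.5017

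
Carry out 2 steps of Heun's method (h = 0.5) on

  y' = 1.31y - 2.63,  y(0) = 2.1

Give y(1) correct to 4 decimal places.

Heun: k1 = f(x_n, y_n); k2 = f(x_n + h, y_n + h·k1); y_{n+1} = y_n + (h/2)·(k1 + k2).
x=0.000000, y=2.100000:
  k1 = f(0.000000, 2.100000) = 0.121000
  k2 = f(0.500000, 2.160500) = 0.200255
  y ← 2.100000 + (0.5/2)·(0.121000 + 0.200255) = 2.180314
x=0.500000, y=2.180314:
  k1 = f(0.500000, 2.180314) = 0.226211
  k2 = f(1.000000, 2.293419) = 0.374379
  y ← 2.180314 + (0.5/2)·(0.226211 + 0.374379) = 2.330461
y(1) ≈ 2.3305

2.3305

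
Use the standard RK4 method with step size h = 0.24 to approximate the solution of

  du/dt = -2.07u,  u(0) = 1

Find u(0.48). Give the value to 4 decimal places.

0.3705

RK4: k1 = f(t_n, u_n); k2 = f(t_n + h/2, u_n + (h/2)·k1); k3 = f(t_n + h/2, u_n + (h/2)·k2); k4 = f(t_n + h, u_n + h·k3); u_{n+1} = u_n + (h/6)·(k1 + 2k2 + 2k3 + k4).
t=0.000000, u=1.000000:
  k1 = f(0.000000, 1.000000) = -2.070000
  k2 = f(0.120000, 0.751600) = -1.555812
  k3 = f(0.120000, 0.813303) = -1.683536
  k4 = f(0.240000, 0.595951) = -1.233619
  u ← 1.000000 + (0.24/6)·(k1 + 2k2 + 2k3 + k4) = 0.608707
t=0.240000, u=0.608707:
  k1 = f(0.240000, 0.608707) = -1.260024
  k2 = f(0.360000, 0.457504) = -0.947034
  k3 = f(0.360000, 0.495063) = -1.024781
  k4 = f(0.480000, 0.362760) = -0.750913
  u ← 0.608707 + (0.24/6)·(k1 + 2k2 + 2k3 + k4) = 0.370525
u(0.48) ≈ 0.3705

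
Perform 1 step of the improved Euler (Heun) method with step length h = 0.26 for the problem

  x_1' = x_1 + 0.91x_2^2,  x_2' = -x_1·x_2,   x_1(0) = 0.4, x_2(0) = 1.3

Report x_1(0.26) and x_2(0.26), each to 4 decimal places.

Heun on (x_1,x_2): k1 = f(x_n, state_n); k2 = f(x_n + h, state_n + h·k1); state_{n+1} = state_n + (h/2)·(k1 + k2).
0.000000: (0.400000, 1.300000)
  k1 = (1.937900, -0.520000)
  predictor → (0.903854, 1.164800)
  k2 = (2.138505, -1.052809)
  → (0.929933, 1.095535)
(x_1(0.26), x_2(0.26)) ≈ (0.9299, 1.0955)

0.9299, 1.0955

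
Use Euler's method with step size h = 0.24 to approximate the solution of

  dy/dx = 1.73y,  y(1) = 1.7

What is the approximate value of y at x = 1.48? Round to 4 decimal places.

Euler: y_{n+1} = y_n + h·f(x_n, y_n).
x=1.000000, y=1.700000: f=2.941000 → y ← 1.700000 + 0.24·2.941000 = 2.405840
x=1.240000, y=2.405840: f=4.162103 → y ← 2.405840 + 0.24·4.162103 = 3.404745
y(1.48) ≈ 3.4047

3.4047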